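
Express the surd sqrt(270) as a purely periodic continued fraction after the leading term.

Write x_i = (sqrt(270) + m_i)/d_i with (m_0, d_0) = (0, 1). a_0 = floor(sqrt(270)) = 16, since 16^2 = 256 <= 270 < 289 = 17^2.
Iterate m_{i+1} = d_i*a_i - m_i, d_{i+1} = (270 - m_{i+1}^2)/d_i, a_{i+1} = floor((a_0 + m_{i+1})/d_{i+1}):
  m_1 = 1*16 - 0 = 16, d_1 = (270 - 16^2)/1 = 14/1 = 14, a_1 = floor((16 + 16)/14) = 2.
  m_2 = 14*2 - 16 = 12, d_2 = (270 - 12^2)/14 = 126/14 = 9, a_2 = floor((16 + 12)/9) = 3.
  m_3 = 9*3 - 12 = 15, d_3 = (270 - 15^2)/9 = 45/9 = 5, a_3 = floor((16 + 15)/5) = 6.
  m_4 = 5*6 - 15 = 15, d_4 = (270 - 15^2)/5 = 45/5 = 9, a_4 = floor((16 + 15)/9) = 3.
  m_5 = 9*3 - 15 = 12, d_5 = (270 - 12^2)/9 = 126/9 = 14, a_5 = floor((16 + 12)/14) = 2.
  m_6 = 14*2 - 12 = 16, d_6 = (270 - 16^2)/14 = 14/14 = 1, a_6 = floor((16 + 16)/1) = 32.
  m_7 = 1*32 - 16 = 16, d_7 = (270 - 16^2)/1 = 14/1 = 14: (m_7, d_7) = (m_1, d_1) = (16, 14), so from here the quotients repeat a_1, ..., a_6; the period length is 6.
Hence the expansion of sqrt(270) is a_0 = 16 followed by the repeating block 2, 3, 6, 3, 2, 32 (period 6).

[16; (2, 3, 6, 3, 2, 32)]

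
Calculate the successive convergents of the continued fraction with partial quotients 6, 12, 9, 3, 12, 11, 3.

6/1, 73/12, 663/109, 2062/339, 25407/4177, 281539/46286, 870024/143035

Using the convergent recurrence p_i = a_i*p_{i-1} + p_{i-2}, q_i = a_i*q_{i-1} + q_{i-2} with p_{-2}=0, p_{-1}=1, q_{-2}=1, q_{-1}=0:
  i=0: a_0=6, p_0 = 6*1 + 0 = 6, q_0 = 6*0 + 1 = 1.
  i=1: a_1=12, p_1 = 12*6 + 1 = 73, q_1 = 12*1 + 0 = 12.
  i=2: a_2=9, p_2 = 9*73 + 6 = 663, q_2 = 9*12 + 1 = 109.
  i=3: a_3=3, p_3 = 3*663 + 73 = 2062, q_3 = 3*109 + 12 = 339.
  i=4: a_4=12, p_4 = 12*2062 + 663 = 25407, q_4 = 12*339 + 109 = 4177.
  i=5: a_5=11, p_5 = 11*25407 + 2062 = 281539, q_5 = 11*4177 + 339 = 46286.
  i=6: a_6=3, p_6 = 3*281539 + 25407 = 870024, q_6 = 3*46286 + 4177 = 143035.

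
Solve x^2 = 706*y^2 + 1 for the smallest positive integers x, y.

(x, y) = (34595, 1302)

First expand sqrt(706) as a continued fraction. With x_i = (sqrt(706) + m_i)/d_i and (m_0, d_0) = (0, 1): a_0 = floor(sqrt(706)) = 26, since 26^2 = 676 <= 706 < 729 = 27^2.
Iterate m_{i+1} = d_i*a_i - m_i, d_{i+1} = (706 - m_{i+1}^2)/d_i, a_{i+1} = floor((a_0 + m_{i+1})/d_{i+1}):
  m_1 = 1*26 - 0 = 26, d_1 = (706 - 26^2)/1 = 30/1 = 30, a_1 = floor((26 + 26)/30) = 1.
  m_2 = 30*1 - 26 = 4, d_2 = (706 - 4^2)/30 = 690/30 = 23, a_2 = floor((26 + 4)/23) = 1.
  m_3 = 23*1 - 4 = 19, d_3 = (706 - 19^2)/23 = 345/23 = 15, a_3 = floor((26 + 19)/15) = 3.
  m_4 = 15*3 - 19 = 26, d_4 = (706 - 26^2)/15 = 30/15 = 2, a_4 = floor((26 + 26)/2) = 26.
  m_5 = 2*26 - 26 = 26, d_5 = (706 - 26^2)/2 = 30/2 = 15, a_5 = floor((26 + 26)/15) = 3.
  m_6 = 15*3 - 26 = 19, d_6 = (706 - 19^2)/15 = 345/15 = 23, a_6 = floor((26 + 19)/23) = 1.
  m_7 = 23*1 - 19 = 4, d_7 = (706 - 4^2)/23 = 690/23 = 30, a_7 = floor((26 + 4)/30) = 1.
  m_8 = 30*1 - 4 = 26, d_8 = (706 - 26^2)/30 = 30/30 = 1, a_8 = floor((26 + 26)/1) = 52.
  m_9 = 1*52 - 26 = 26, d_9 = (706 - 26^2)/1 = 30/1 = 30: (m_9, d_9) = (m_1, d_1) = (26, 30), so from here the quotients repeat a_1, ..., a_8; the period length is 8.
So sqrt(706) = [26; (1, 1, 3, 26, 3, 1, 1, 52)] with period length k = 8.
k is even, so the fundamental solution of x^2 - 706y^2 = 1 is (p_{k-1}, q_{k-1}) = (p_7, q_7); compute convergents through index 7.
Convergents (p_i = a_i*p_{i-1} + p_{i-2}, q_i = a_i*q_{i-1} + q_{i-2} with p_{-2}=0, p_{-1}=1, q_{-2}=1, q_{-1}=0):
  i=0: a_0=26, p_0 = 26*1 + 0 = 26, q_0 = 26*0 + 1 = 1.
  i=1: a_1=1, p_1 = 1*26 + 1 = 27, q_1 = 1*1 + 0 = 1.
  i=2: a_2=1, p_2 = 1*27 + 26 = 53, q_2 = 1*1 + 1 = 2.
  i=3: a_3=3, p_3 = 3*53 + 27 = 186, q_3 = 3*2 + 1 = 7.
  i=4: a_4=26, p_4 = 26*186 + 53 = 4889, q_4 = 26*7 + 2 = 184.
  i=5: a_5=3, p_5 = 3*4889 + 186 = 14853, q_5 = 3*184 + 7 = 559.
  i=6: a_6=1, p_6 = 1*14853 + 4889 = 19742, q_6 = 1*559 + 184 = 743.
  i=7: a_7=1, p_7 = 1*19742 + 14853 = 34595, q_7 = 1*743 + 559 = 1302.
Check: 34595^2 - 706*1302^2 = 1196814025 - 1196814024 = 1, so (x, y) = (34595, 1302) solves the equation, and by the theorem it is the least positive solution.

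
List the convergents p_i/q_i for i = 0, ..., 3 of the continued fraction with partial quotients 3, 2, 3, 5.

3/1, 7/2, 24/7, 127/37

Using the convergent recurrence p_i = a_i*p_{i-1} + p_{i-2}, q_i = a_i*q_{i-1} + q_{i-2} with p_{-2}=0, p_{-1}=1, q_{-2}=1, q_{-1}=0:
  i=0: a_0=3, p_0 = 3*1 + 0 = 3, q_0 = 3*0 + 1 = 1.
  i=1: a_1=2, p_1 = 2*3 + 1 = 7, q_1 = 2*1 + 0 = 2.
  i=2: a_2=3, p_2 = 3*7 + 3 = 24, q_2 = 3*2 + 1 = 7.
  i=3: a_3=5, p_3 = 5*24 + 7 = 127, q_3 = 5*7 + 2 = 37.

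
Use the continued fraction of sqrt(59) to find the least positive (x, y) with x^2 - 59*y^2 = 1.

(x, y) = (530, 69)

First expand sqrt(59) as a continued fraction. With x_i = (sqrt(59) + m_i)/d_i and (m_0, d_0) = (0, 1): a_0 = floor(sqrt(59)) = 7, since 7^2 = 49 <= 59 < 64 = 8^2.
Iterate m_{i+1} = d_i*a_i - m_i, d_{i+1} = (59 - m_{i+1}^2)/d_i, a_{i+1} = floor((a_0 + m_{i+1})/d_{i+1}):
  m_1 = 1*7 - 0 = 7, d_1 = (59 - 7^2)/1 = 10/1 = 10, a_1 = floor((7 + 7)/10) = 1.
  m_2 = 10*1 - 7 = 3, d_2 = (59 - 3^2)/10 = 50/10 = 5, a_2 = floor((7 + 3)/5) = 2.
  m_3 = 5*2 - 3 = 7, d_3 = (59 - 7^2)/5 = 10/5 = 2, a_3 = floor((7 + 7)/2) = 7.
  m_4 = 2*7 - 7 = 7, d_4 = (59 - 7^2)/2 = 10/2 = 5, a_4 = floor((7 + 7)/5) = 2.
  m_5 = 5*2 - 7 = 3, d_5 = (59 - 3^2)/5 = 50/5 = 10, a_5 = floor((7 + 3)/10) = 1.
  m_6 = 10*1 - 3 = 7, d_6 = (59 - 7^2)/10 = 10/10 = 1, a_6 = floor((7 + 7)/1) = 14.
  m_7 = 1*14 - 7 = 7, d_7 = (59 - 7^2)/1 = 10/1 = 10: (m_7, d_7) = (m_1, d_1) = (7, 10), so from here the quotients repeat a_1, ..., a_6; the period length is 6.
So sqrt(59) = [7; (1, 2, 7, 2, 1, 14)] with period length k = 6.
k is even, so the fundamental solution of x^2 - 59y^2 = 1 is (p_{k-1}, q_{k-1}) = (p_5, q_5); compute convergents through index 5.
Convergents (p_i = a_i*p_{i-1} + p_{i-2}, q_i = a_i*q_{i-1} + q_{i-2} with p_{-2}=0, p_{-1}=1, q_{-2}=1, q_{-1}=0):
  i=0: a_0=7, p_0 = 7*1 + 0 = 7, q_0 = 7*0 + 1 = 1.
  i=1: a_1=1, p_1 = 1*7 + 1 = 8, q_1 = 1*1 + 0 = 1.
  i=2: a_2=2, p_2 = 2*8 + 7 = 23, q_2 = 2*1 + 1 = 3.
  i=3: a_3=7, p_3 = 7*23 + 8 = 169, q_3 = 7*3 + 1 = 22.
  i=4: a_4=2, p_4 = 2*169 + 23 = 361, q_4 = 2*22 + 3 = 47.
  i=5: a_5=1, p_5 = 1*361 + 169 = 530, q_5 = 1*47 + 22 = 69.
Check: 530^2 - 59*69^2 = 280900 - 280899 = 1, so (x, y) = (530, 69) solves the equation, and by the theorem it is the least positive solution.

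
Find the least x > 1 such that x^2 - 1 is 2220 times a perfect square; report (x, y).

(x, y) = (6581191, 139678)

First expand sqrt(2220) as a continued fraction. With x_i = (sqrt(2220) + m_i)/d_i and (m_0, d_0) = (0, 1): a_0 = floor(sqrt(2220)) = 47, since 47^2 = 2209 <= 2220 < 2304 = 48^2.
Iterate m_{i+1} = d_i*a_i - m_i, d_{i+1} = (2220 - m_{i+1}^2)/d_i, a_{i+1} = floor((a_0 + m_{i+1})/d_{i+1}):
  m_1 = 1*47 - 0 = 47, d_1 = (2220 - 47^2)/1 = 11/1 = 11, a_1 = floor((47 + 47)/11) = 8.
  m_2 = 11*8 - 47 = 41, d_2 = (2220 - 41^2)/11 = 539/11 = 49, a_2 = floor((47 + 41)/49) = 1.
  m_3 = 49*1 - 41 = 8, d_3 = (2220 - 8^2)/49 = 2156/49 = 44, a_3 = floor((47 + 8)/44) = 1.
  m_4 = 44*1 - 8 = 36, d_4 = (2220 - 36^2)/44 = 924/44 = 21, a_4 = floor((47 + 36)/21) = 3.
  m_5 = 21*3 - 36 = 27, d_5 = (2220 - 27^2)/21 = 1491/21 = 71, a_5 = floor((47 + 27)/71) = 1.
  m_6 = 71*1 - 27 = 44, d_6 = (2220 - 44^2)/71 = 284/71 = 4, a_6 = floor((47 + 44)/4) = 22.
  m_7 = 4*22 - 44 = 44, d_7 = (2220 - 44^2)/4 = 284/4 = 71, a_7 = floor((47 + 44)/71) = 1.
  m_8 = 71*1 - 44 = 27, d_8 = (2220 - 27^2)/71 = 1491/71 = 21, a_8 = floor((47 + 27)/21) = 3.
  m_9 = 21*3 - 27 = 36, d_9 = (2220 - 36^2)/21 = 924/21 = 44, a_9 = floor((47 + 36)/44) = 1.
  m_10 = 44*1 - 36 = 8, d_10 = (2220 - 8^2)/44 = 2156/44 = 49, a_10 = floor((47 + 8)/49) = 1.
  m_11 = 49*1 - 8 = 41, d_11 = (2220 - 41^2)/49 = 539/49 = 11, a_11 = floor((47 + 41)/11) = 8.
  m_12 = 11*8 - 41 = 47, d_12 = (2220 - 47^2)/11 = 11/11 = 1, a_12 = floor((47 + 47)/1) = 94.
  m_13 = 1*94 - 47 = 47, d_13 = (2220 - 47^2)/1 = 11/1 = 11: (m_13, d_13) = (m_1, d_1) = (47, 11), so from here the quotients repeat a_1, ..., a_12; the period length is 12.
So sqrt(2220) = [47; (8, 1, 1, 3, 1, 22, 1, 3, 1, 1, 8, 94)] with period length k = 12.
k is even, so the fundamental solution of x^2 - 2220y^2 = 1 is (p_{k-1}, q_{k-1}) = (p_11, q_11); compute convergents through index 11.
Convergents (p_i = a_i*p_{i-1} + p_{i-2}, q_i = a_i*q_{i-1} + q_{i-2} with p_{-2}=0, p_{-1}=1, q_{-2}=1, q_{-1}=0):
  i=0: a_0=47, p_0 = 47*1 + 0 = 47, q_0 = 47*0 + 1 = 1.
  i=1: a_1=8, p_1 = 8*47 + 1 = 377, q_1 = 8*1 + 0 = 8.
  i=2: a_2=1, p_2 = 1*377 + 47 = 424, q_2 = 1*8 + 1 = 9.
  i=3: a_3=1, p_3 = 1*424 + 377 = 801, q_3 = 1*9 + 8 = 17.
  i=4: a_4=3, p_4 = 3*801 + 424 = 2827, q_4 = 3*17 + 9 = 60.
  i=5: a_5=1, p_5 = 1*2827 + 801 = 3628, q_5 = 1*60 + 17 = 77.
  i=6: a_6=22, p_6 = 22*3628 + 2827 = 82643, q_6 = 22*77 + 60 = 1754.
  i=7: a_7=1, p_7 = 1*82643 + 3628 = 86271, q_7 = 1*1754 + 77 = 1831.
  i=8: a_8=3, p_8 = 3*86271 + 82643 = 341456, q_8 = 3*1831 + 1754 = 7247.
  i=9: a_9=1, p_9 = 1*341456 + 86271 = 427727, q_9 = 1*7247 + 1831 = 9078.
  i=10: a_10=1, p_10 = 1*427727 + 341456 = 769183, q_10 = 1*9078 + 7247 = 16325.
  i=11: a_11=8, p_11 = 8*769183 + 427727 = 6581191, q_11 = 8*16325 + 9078 = 139678.
Check: 6581191^2 - 2220*139678^2 = 43312074978481 - 43312074978480 = 1, so (x, y) = (6581191, 139678) solves the equation, and by the theorem it is the least positive solution.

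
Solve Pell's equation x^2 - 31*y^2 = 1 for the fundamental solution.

First expand sqrt(31) as a continued fraction. With x_i = (sqrt(31) + m_i)/d_i and (m_0, d_0) = (0, 1): a_0 = floor(sqrt(31)) = 5, since 5^2 = 25 <= 31 < 36 = 6^2.
Iterate m_{i+1} = d_i*a_i - m_i, d_{i+1} = (31 - m_{i+1}^2)/d_i, a_{i+1} = floor((a_0 + m_{i+1})/d_{i+1}):
  m_1 = 1*5 - 0 = 5, d_1 = (31 - 5^2)/1 = 6/1 = 6, a_1 = floor((5 + 5)/6) = 1.
  m_2 = 6*1 - 5 = 1, d_2 = (31 - 1^2)/6 = 30/6 = 5, a_2 = floor((5 + 1)/5) = 1.
  m_3 = 5*1 - 1 = 4, d_3 = (31 - 4^2)/5 = 15/5 = 3, a_3 = floor((5 + 4)/3) = 3.
  m_4 = 3*3 - 4 = 5, d_4 = (31 - 5^2)/3 = 6/3 = 2, a_4 = floor((5 + 5)/2) = 5.
  m_5 = 2*5 - 5 = 5, d_5 = (31 - 5^2)/2 = 6/2 = 3, a_5 = floor((5 + 5)/3) = 3.
  m_6 = 3*3 - 5 = 4, d_6 = (31 - 4^2)/3 = 15/3 = 5, a_6 = floor((5 + 4)/5) = 1.
  m_7 = 5*1 - 4 = 1, d_7 = (31 - 1^2)/5 = 30/5 = 6, a_7 = floor((5 + 1)/6) = 1.
  m_8 = 6*1 - 1 = 5, d_8 = (31 - 5^2)/6 = 6/6 = 1, a_8 = floor((5 + 5)/1) = 10.
  m_9 = 1*10 - 5 = 5, d_9 = (31 - 5^2)/1 = 6/1 = 6: (m_9, d_9) = (m_1, d_1) = (5, 6), so from here the quotients repeat a_1, ..., a_8; the period length is 8.
So sqrt(31) = [5; (1, 1, 3, 5, 3, 1, 1, 10)] with period length k = 8.
k is even, so the fundamental solution of x^2 - 31y^2 = 1 is (p_{k-1}, q_{k-1}) = (p_7, q_7); compute convergents through index 7.
Convergents (p_i = a_i*p_{i-1} + p_{i-2}, q_i = a_i*q_{i-1} + q_{i-2} with p_{-2}=0, p_{-1}=1, q_{-2}=1, q_{-1}=0):
  i=0: a_0=5, p_0 = 5*1 + 0 = 5, q_0 = 5*0 + 1 = 1.
  i=1: a_1=1, p_1 = 1*5 + 1 = 6, q_1 = 1*1 + 0 = 1.
  i=2: a_2=1, p_2 = 1*6 + 5 = 11, q_2 = 1*1 + 1 = 2.
  i=3: a_3=3, p_3 = 3*11 + 6 = 39, q_3 = 3*2 + 1 = 7.
  i=4: a_4=5, p_4 = 5*39 + 11 = 206, q_4 = 5*7 + 2 = 37.
  i=5: a_5=3, p_5 = 3*206 + 39 = 657, q_5 = 3*37 + 7 = 118.
  i=6: a_6=1, p_6 = 1*657 + 206 = 863, q_6 = 1*118 + 37 = 155.
  i=7: a_7=1, p_7 = 1*863 + 657 = 1520, q_7 = 1*155 + 118 = 273.
Check: 1520^2 - 31*273^2 = 2310400 - 2310399 = 1, so (x, y) = (1520, 273) solves the equation, and by the theorem it is the least positive solution.

(x, y) = (1520, 273)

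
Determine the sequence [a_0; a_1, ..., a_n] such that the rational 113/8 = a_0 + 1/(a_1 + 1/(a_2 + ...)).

Run the Euclidean algorithm on 113 and 8; the successive quotients are the partial quotients a_0, a_1, ... (each step inverts the fractional part left over by the previous one):
  113 = 14*8 + 1, so a_0 = 14.
  8 = 8*1 + 0, so a_1 = 8.
The remainder reaches 0 after 2 divisions, so the expansion has 2 partial quotients, read off in order.

[14; 8]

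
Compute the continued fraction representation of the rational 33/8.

[4; 8]

Run the Euclidean algorithm on 33 and 8; the successive quotients are the partial quotients a_0, a_1, ... (each step inverts the fractional part left over by the previous one):
  33 = 4*8 + 1, so a_0 = 4.
  8 = 8*1 + 0, so a_1 = 8.
The remainder reaches 0 after 2 divisions, so the expansion has 2 partial quotients, read off in order.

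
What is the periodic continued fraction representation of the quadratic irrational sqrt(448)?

Write x_i = (sqrt(448) + m_i)/d_i with (m_0, d_0) = (0, 1). a_0 = floor(sqrt(448)) = 21, since 21^2 = 441 <= 448 < 484 = 22^2.
Iterate m_{i+1} = d_i*a_i - m_i, d_{i+1} = (448 - m_{i+1}^2)/d_i, a_{i+1} = floor((a_0 + m_{i+1})/d_{i+1}):
  m_1 = 1*21 - 0 = 21, d_1 = (448 - 21^2)/1 = 7/1 = 7, a_1 = floor((21 + 21)/7) = 6.
  m_2 = 7*6 - 21 = 21, d_2 = (448 - 21^2)/7 = 7/7 = 1, a_2 = floor((21 + 21)/1) = 42.
  m_3 = 1*42 - 21 = 21, d_3 = (448 - 21^2)/1 = 7/1 = 7: (m_3, d_3) = (m_1, d_1) = (21, 7), so from here the quotients repeat a_1, a_2; the period length is 2.
Hence the expansion of sqrt(448) is a_0 = 21 followed by the repeating block 6, 42 (period 2).

[21; (6, 42)]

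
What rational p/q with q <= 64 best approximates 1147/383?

3/1

Expand x = 1147/383 as a continued fraction with the Euclidean algorithm:
  1147 = 2*383 + 381, so a_0 = 2.
  383 = 1*381 + 2, so a_1 = 1.
  381 = 190*2 + 1, so a_2 = 190.
  2 = 2*1 + 0, so a_3 = 2.
so x = [2; 1, 190, 2].
Convergents (p_i = a_i*p_{i-1} + p_{i-2}, q_i = a_i*q_{i-1} + q_{i-2} with p_{-2}=0, p_{-1}=1, q_{-2}=1, q_{-1}=0), until the denominator exceeds 64:
  i=0: a_0=2, p_0 = 2*1 + 0 = 2, q_0 = 2*0 + 1 = 1.
  i=1: a_1=1, p_1 = 1*2 + 1 = 3, q_1 = 1*1 + 0 = 1.
  i=2: a_2=190, p_2 = 190*3 + 2 = 572, q_2 = 190*1 + 1 = 191.
q_2 = 191 > 64, so the last convergent with denominator <= 64 is p_1/q_1 = 3/1.
The closest fraction with denominator <= 64 is either p_1/q_1 or the intermediate fraction (k*p_1 + p_0)/(k*q_1 + q_0) with the largest k >= 1 whose denominator stays <= 64; these approach x as k grows, and every other convergent or intermediate fraction in range is farther away.
Largest k: floor((64 - q_0)/q_1) = floor((64 - 1)/1) = 63.
That gives (63*3 + 2)/(63*1 + 1) = 191/64.
Compare the errors: |x - 3/1| = |1147*1 - 3*383|/(383*1) = 2/383, and |x - 191/64| = |1147*64 - 191*383|/(383*64) = 255/24512.
Cross-multiplying, 2*24512 = 49024 < 97665 = 255*383, so 2/383 is smaller: the convergent 3/1 is closer to x than 191/64.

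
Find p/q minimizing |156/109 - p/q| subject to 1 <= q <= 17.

Expand x = 156/109 as a continued fraction with the Euclidean algorithm:
  156 = 1*109 + 47, so a_0 = 1.
  109 = 2*47 + 15, so a_1 = 2.
  47 = 3*15 + 2, so a_2 = 3.
  15 = 7*2 + 1, so a_3 = 7.
  2 = 2*1 + 0, so a_4 = 2.
so x = [1; 2, 3, 7, 2].
Convergents (p_i = a_i*p_{i-1} + p_{i-2}, q_i = a_i*q_{i-1} + q_{i-2} with p_{-2}=0, p_{-1}=1, q_{-2}=1, q_{-1}=0), until the denominator exceeds 17:
  i=0: a_0=1, p_0 = 1*1 + 0 = 1, q_0 = 1*0 + 1 = 1.
  i=1: a_1=2, p_1 = 2*1 + 1 = 3, q_1 = 2*1 + 0 = 2.
  i=2: a_2=3, p_2 = 3*3 + 1 = 10, q_2 = 3*2 + 1 = 7.
  i=3: a_3=7, p_3 = 7*10 + 3 = 73, q_3 = 7*7 + 2 = 51.
q_3 = 51 > 17, so the last convergent with denominator <= 17 is p_2/q_2 = 10/7.
The closest fraction with denominator <= 17 is either p_2/q_2 or the intermediate fraction (k*p_2 + p_1)/(k*q_2 + q_1) with the largest k >= 1 whose denominator stays <= 17; these approach x as k grows, and every other convergent or intermediate fraction in range is farther away.
Largest k: floor((17 - q_1)/q_2) = floor((17 - 2)/7) = 2.
That gives (2*10 + 3)/(2*7 + 2) = 23/16.
Compare the errors: |x - 10/7| = |156*7 - 10*109|/(109*7) = 2/763, and |x - 23/16| = |156*16 - 23*109|/(109*16) = 11/1744.
Cross-multiplying, 2*1744 = 3488 < 8393 = 11*763, so 2/763 is smaller: the convergent 10/7 is closer to x than 23/16.

10/7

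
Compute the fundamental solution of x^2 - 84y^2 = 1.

(x, y) = (55, 6)

First expand sqrt(84) as a continued fraction. With x_i = (sqrt(84) + m_i)/d_i and (m_0, d_0) = (0, 1): a_0 = floor(sqrt(84)) = 9, since 9^2 = 81 <= 84 < 100 = 10^2.
Iterate m_{i+1} = d_i*a_i - m_i, d_{i+1} = (84 - m_{i+1}^2)/d_i, a_{i+1} = floor((a_0 + m_{i+1})/d_{i+1}):
  m_1 = 1*9 - 0 = 9, d_1 = (84 - 9^2)/1 = 3/1 = 3, a_1 = floor((9 + 9)/3) = 6.
  m_2 = 3*6 - 9 = 9, d_2 = (84 - 9^2)/3 = 3/3 = 1, a_2 = floor((9 + 9)/1) = 18.
  m_3 = 1*18 - 9 = 9, d_3 = (84 - 9^2)/1 = 3/1 = 3: (m_3, d_3) = (m_1, d_1) = (9, 3), so from here the quotients repeat a_1, a_2; the period length is 2.
So sqrt(84) = [9; (6, 18)] with period length k = 2.
k is even, so the fundamental solution of x^2 - 84y^2 = 1 is (p_{k-1}, q_{k-1}) = (p_1, q_1); compute convergents through index 1.
Convergents (p_i = a_i*p_{i-1} + p_{i-2}, q_i = a_i*q_{i-1} + q_{i-2} with p_{-2}=0, p_{-1}=1, q_{-2}=1, q_{-1}=0):
  i=0: a_0=9, p_0 = 9*1 + 0 = 9, q_0 = 9*0 + 1 = 1.
  i=1: a_1=6, p_1 = 6*9 + 1 = 55, q_1 = 6*1 + 0 = 6.
Check: 55^2 - 84*6^2 = 3025 - 3024 = 1, so (x, y) = (55, 6) solves the equation, and by the theorem it is the least positive solution.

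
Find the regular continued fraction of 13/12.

[1; 12]

Run the Euclidean algorithm on 13 and 12; the successive quotients are the partial quotients a_0, a_1, ... (each step inverts the fractional part left over by the previous one):
  13 = 1*12 + 1, so a_0 = 1.
  12 = 12*1 + 0, so a_1 = 12.
The remainder reaches 0 after 2 divisions, so the expansion has 2 partial quotients, read off in order.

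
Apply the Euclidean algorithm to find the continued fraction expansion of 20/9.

Run the Euclidean algorithm on 20 and 9; the successive quotients are the partial quotients a_0, a_1, ... (each step inverts the fractional part left over by the previous one):
  20 = 2*9 + 2, so a_0 = 2.
  9 = 4*2 + 1, so a_1 = 4.
  2 = 2*1 + 0, so a_2 = 2.
The remainder reaches 0 after 3 divisions, so the expansion has 3 partial quotients, read off in order.

[2; 4, 2]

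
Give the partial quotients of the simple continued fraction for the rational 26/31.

[0; 1, 5, 5]

Run the Euclidean algorithm on 26 and 31; the successive quotients are the partial quotients a_0, a_1, ... (each step inverts the fractional part left over by the previous one):
  26 = 0*31 + 26, so a_0 = 0.
  31 = 1*26 + 5, so a_1 = 1.
  26 = 5*5 + 1, so a_2 = 5.
  5 = 5*1 + 0, so a_3 = 5.
The remainder reaches 0 after 4 divisions, so the expansion has 4 partial quotients, read off in order.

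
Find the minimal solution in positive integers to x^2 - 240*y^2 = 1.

(x, y) = (31, 2)

First expand sqrt(240) as a continued fraction. With x_i = (sqrt(240) + m_i)/d_i and (m_0, d_0) = (0, 1): a_0 = floor(sqrt(240)) = 15, since 15^2 = 225 <= 240 < 256 = 16^2.
Iterate m_{i+1} = d_i*a_i - m_i, d_{i+1} = (240 - m_{i+1}^2)/d_i, a_{i+1} = floor((a_0 + m_{i+1})/d_{i+1}):
  m_1 = 1*15 - 0 = 15, d_1 = (240 - 15^2)/1 = 15/1 = 15, a_1 = floor((15 + 15)/15) = 2.
  m_2 = 15*2 - 15 = 15, d_2 = (240 - 15^2)/15 = 15/15 = 1, a_2 = floor((15 + 15)/1) = 30.
  m_3 = 1*30 - 15 = 15, d_3 = (240 - 15^2)/1 = 15/1 = 15: (m_3, d_3) = (m_1, d_1) = (15, 15), so from here the quotients repeat a_1, a_2; the period length is 2.
So sqrt(240) = [15; (2, 30)] with period length k = 2.
k is even, so the fundamental solution of x^2 - 240y^2 = 1 is (p_{k-1}, q_{k-1}) = (p_1, q_1); compute convergents through index 1.
Convergents (p_i = a_i*p_{i-1} + p_{i-2}, q_i = a_i*q_{i-1} + q_{i-2} with p_{-2}=0, p_{-1}=1, q_{-2}=1, q_{-1}=0):
  i=0: a_0=15, p_0 = 15*1 + 0 = 15, q_0 = 15*0 + 1 = 1.
  i=1: a_1=2, p_1 = 2*15 + 1 = 31, q_1 = 2*1 + 0 = 2.
Check: 31^2 - 240*2^2 = 961 - 960 = 1, so (x, y) = (31, 2) solves the equation, and by the theorem it is the least positive solution.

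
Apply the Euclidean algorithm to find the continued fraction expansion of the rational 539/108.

Run the Euclidean algorithm on 539 and 108; the successive quotients are the partial quotients a_0, a_1, ... (each step inverts the fractional part left over by the previous one):
  539 = 4*108 + 107, so a_0 = 4.
  108 = 1*107 + 1, so a_1 = 1.
  107 = 107*1 + 0, so a_2 = 107.
The remainder reaches 0 after 3 divisions, so the expansion has 3 partial quotients, read off in order.

[4; 1, 107]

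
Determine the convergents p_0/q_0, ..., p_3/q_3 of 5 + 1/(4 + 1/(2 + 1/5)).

5/1, 21/4, 47/9, 256/49

Using the convergent recurrence p_i = a_i*p_{i-1} + p_{i-2}, q_i = a_i*q_{i-1} + q_{i-2} with p_{-2}=0, p_{-1}=1, q_{-2}=1, q_{-1}=0:
  i=0: a_0=5, p_0 = 5*1 + 0 = 5, q_0 = 5*0 + 1 = 1.
  i=1: a_1=4, p_1 = 4*5 + 1 = 21, q_1 = 4*1 + 0 = 4.
  i=2: a_2=2, p_2 = 2*21 + 5 = 47, q_2 = 2*4 + 1 = 9.
  i=3: a_3=5, p_3 = 5*47 + 21 = 256, q_3 = 5*9 + 4 = 49.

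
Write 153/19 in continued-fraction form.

[8; 19]

Run the Euclidean algorithm on 153 and 19; the successive quotients are the partial quotients a_0, a_1, ... (each step inverts the fractional part left over by the previous one):
  153 = 8*19 + 1, so a_0 = 8.
  19 = 19*1 + 0, so a_1 = 19.
The remainder reaches 0 after 2 divisions, so the expansion has 2 partial quotients, read off in order.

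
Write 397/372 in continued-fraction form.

Run the Euclidean algorithm on 397 and 372; the successive quotients are the partial quotients a_0, a_1, ... (each step inverts the fractional part left over by the previous one):
  397 = 1*372 + 25, so a_0 = 1.
  372 = 14*25 + 22, so a_1 = 14.
  25 = 1*22 + 3, so a_2 = 1.
  22 = 7*3 + 1, so a_3 = 7.
  3 = 3*1 + 0, so a_4 = 3.
The remainder reaches 0 after 5 divisions, so the expansion has 5 partial quotients, read off in order.

[1; 14, 1, 7, 3]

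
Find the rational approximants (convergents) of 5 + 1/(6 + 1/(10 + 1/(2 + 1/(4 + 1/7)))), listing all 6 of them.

5/1, 31/6, 315/61, 661/128, 2959/573, 21374/4139

Using the convergent recurrence p_i = a_i*p_{i-1} + p_{i-2}, q_i = a_i*q_{i-1} + q_{i-2} with p_{-2}=0, p_{-1}=1, q_{-2}=1, q_{-1}=0:
  i=0: a_0=5, p_0 = 5*1 + 0 = 5, q_0 = 5*0 + 1 = 1.
  i=1: a_1=6, p_1 = 6*5 + 1 = 31, q_1 = 6*1 + 0 = 6.
  i=2: a_2=10, p_2 = 10*31 + 5 = 315, q_2 = 10*6 + 1 = 61.
  i=3: a_3=2, p_3 = 2*315 + 31 = 661, q_3 = 2*61 + 6 = 128.
  i=4: a_4=4, p_4 = 4*661 + 315 = 2959, q_4 = 4*128 + 61 = 573.
  i=5: a_5=7, p_5 = 7*2959 + 661 = 21374, q_5 = 7*573 + 128 = 4139.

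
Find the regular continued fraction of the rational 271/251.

Run the Euclidean algorithm on 271 and 251; the successive quotients are the partial quotients a_0, a_1, ... (each step inverts the fractional part left over by the previous one):
  271 = 1*251 + 20, so a_0 = 1.
  251 = 12*20 + 11, so a_1 = 12.
  20 = 1*11 + 9, so a_2 = 1.
  11 = 1*9 + 2, so a_3 = 1.
  9 = 4*2 + 1, so a_4 = 4.
  2 = 2*1 + 0, so a_5 = 2.
The remainder reaches 0 after 6 divisions, so the expansion has 6 partial quotients, read off in order.

[1; 12, 1, 1, 4, 2]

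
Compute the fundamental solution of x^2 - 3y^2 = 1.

First expand sqrt(3) as a continued fraction. With x_i = (sqrt(3) + m_i)/d_i and (m_0, d_0) = (0, 1): a_0 = floor(sqrt(3)) = 1, since 1^2 = 1 <= 3 < 4 = 2^2.
Iterate m_{i+1} = d_i*a_i - m_i, d_{i+1} = (3 - m_{i+1}^2)/d_i, a_{i+1} = floor((a_0 + m_{i+1})/d_{i+1}):
  m_1 = 1*1 - 0 = 1, d_1 = (3 - 1^2)/1 = 2/1 = 2, a_1 = floor((1 + 1)/2) = 1.
  m_2 = 2*1 - 1 = 1, d_2 = (3 - 1^2)/2 = 2/2 = 1, a_2 = floor((1 + 1)/1) = 2.
  m_3 = 1*2 - 1 = 1, d_3 = (3 - 1^2)/1 = 2/1 = 2: (m_3, d_3) = (m_1, d_1) = (1, 2), so from here the quotients repeat a_1, a_2; the period length is 2.
So sqrt(3) = [1; (1, 2)] with period length k = 2.
k is even, so the fundamental solution of x^2 - 3y^2 = 1 is (p_{k-1}, q_{k-1}) = (p_1, q_1); compute convergents through index 1.
Convergents (p_i = a_i*p_{i-1} + p_{i-2}, q_i = a_i*q_{i-1} + q_{i-2} with p_{-2}=0, p_{-1}=1, q_{-2}=1, q_{-1}=0):
  i=0: a_0=1, p_0 = 1*1 + 0 = 1, q_0 = 1*0 + 1 = 1.
  i=1: a_1=1, p_1 = 1*1 + 1 = 2, q_1 = 1*1 + 0 = 1.
Check: 2^2 - 3*1^2 = 4 - 3 = 1, so (x, y) = (2, 1) solves the equation, and by the theorem it is the least positive solution.

(x, y) = (2, 1)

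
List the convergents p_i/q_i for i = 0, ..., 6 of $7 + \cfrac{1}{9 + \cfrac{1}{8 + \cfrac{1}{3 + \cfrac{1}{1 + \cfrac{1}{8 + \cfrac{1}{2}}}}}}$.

Using the convergent recurrence p_i = a_i*p_{i-1} + p_{i-2}, q_i = a_i*q_{i-1} + q_{i-2} with p_{-2}=0, p_{-1}=1, q_{-2}=1, q_{-1}=0:
  i=0: a_0=7, p_0 = 7*1 + 0 = 7, q_0 = 7*0 + 1 = 1.
  i=1: a_1=9, p_1 = 9*7 + 1 = 64, q_1 = 9*1 + 0 = 9.
  i=2: a_2=8, p_2 = 8*64 + 7 = 519, q_2 = 8*9 + 1 = 73.
  i=3: a_3=3, p_3 = 3*519 + 64 = 1621, q_3 = 3*73 + 9 = 228.
  i=4: a_4=1, p_4 = 1*1621 + 519 = 2140, q_4 = 1*228 + 73 = 301.
  i=5: a_5=8, p_5 = 8*2140 + 1621 = 18741, q_5 = 8*301 + 228 = 2636.
  i=6: a_6=2, p_6 = 2*18741 + 2140 = 39622, q_6 = 2*2636 + 301 = 5573.

7/1, 64/9, 519/73, 1621/228, 2140/301, 18741/2636, 39622/5573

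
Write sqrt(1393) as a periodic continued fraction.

Write x_i = (sqrt(1393) + m_i)/d_i with (m_0, d_0) = (0, 1). a_0 = floor(sqrt(1393)) = 37, since 37^2 = 1369 <= 1393 < 1444 = 38^2.
Iterate m_{i+1} = d_i*a_i - m_i, d_{i+1} = (1393 - m_{i+1}^2)/d_i, a_{i+1} = floor((a_0 + m_{i+1})/d_{i+1}):
  m_1 = 1*37 - 0 = 37, d_1 = (1393 - 37^2)/1 = 24/1 = 24, a_1 = floor((37 + 37)/24) = 3.
  m_2 = 24*3 - 37 = 35, d_2 = (1393 - 35^2)/24 = 168/24 = 7, a_2 = floor((37 + 35)/7) = 10.
  m_3 = 7*10 - 35 = 35, d_3 = (1393 - 35^2)/7 = 168/7 = 24, a_3 = floor((37 + 35)/24) = 3.
  m_4 = 24*3 - 35 = 37, d_4 = (1393 - 37^2)/24 = 24/24 = 1, a_4 = floor((37 + 37)/1) = 74.
  m_5 = 1*74 - 37 = 37, d_5 = (1393 - 37^2)/1 = 24/1 = 24: (m_5, d_5) = (m_1, d_1) = (37, 24), so from here the quotients repeat a_1, ..., a_4; the period length is 4.
Hence the expansion of sqrt(1393) is a_0 = 37 followed by the repeating block 3, 10, 3, 74 (period 4).

[37; (3, 10, 3, 74)]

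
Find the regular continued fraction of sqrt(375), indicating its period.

[19; (2, 1, 2, 1, 5, 1, 2, 1, 2, 38)]

Write x_i = (sqrt(375) + m_i)/d_i with (m_0, d_0) = (0, 1). a_0 = floor(sqrt(375)) = 19, since 19^2 = 361 <= 375 < 400 = 20^2.
Iterate m_{i+1} = d_i*a_i - m_i, d_{i+1} = (375 - m_{i+1}^2)/d_i, a_{i+1} = floor((a_0 + m_{i+1})/d_{i+1}):
  m_1 = 1*19 - 0 = 19, d_1 = (375 - 19^2)/1 = 14/1 = 14, a_1 = floor((19 + 19)/14) = 2.
  m_2 = 14*2 - 19 = 9, d_2 = (375 - 9^2)/14 = 294/14 = 21, a_2 = floor((19 + 9)/21) = 1.
  m_3 = 21*1 - 9 = 12, d_3 = (375 - 12^2)/21 = 231/21 = 11, a_3 = floor((19 + 12)/11) = 2.
  m_4 = 11*2 - 12 = 10, d_4 = (375 - 10^2)/11 = 275/11 = 25, a_4 = floor((19 + 10)/25) = 1.
  m_5 = 25*1 - 10 = 15, d_5 = (375 - 15^2)/25 = 150/25 = 6, a_5 = floor((19 + 15)/6) = 5.
  m_6 = 6*5 - 15 = 15, d_6 = (375 - 15^2)/6 = 150/6 = 25, a_6 = floor((19 + 15)/25) = 1.
  m_7 = 25*1 - 15 = 10, d_7 = (375 - 10^2)/25 = 275/25 = 11, a_7 = floor((19 + 10)/11) = 2.
  m_8 = 11*2 - 10 = 12, d_8 = (375 - 12^2)/11 = 231/11 = 21, a_8 = floor((19 + 12)/21) = 1.
  m_9 = 21*1 - 12 = 9, d_9 = (375 - 9^2)/21 = 294/21 = 14, a_9 = floor((19 + 9)/14) = 2.
  m_10 = 14*2 - 9 = 19, d_10 = (375 - 19^2)/14 = 14/14 = 1, a_10 = floor((19 + 19)/1) = 38.
  m_11 = 1*38 - 19 = 19, d_11 = (375 - 19^2)/1 = 14/1 = 14: (m_11, d_11) = (m_1, d_1) = (19, 14), so from here the quotients repeat a_1, ..., a_10; the period length is 10.
Hence the expansion of sqrt(375) is a_0 = 19 followed by the repeating block 2, 1, 2, 1, 5, 1, 2, 1, 2, 38 (period 10).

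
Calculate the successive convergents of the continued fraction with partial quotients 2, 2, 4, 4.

2/1, 5/2, 22/9, 93/38

Using the convergent recurrence p_i = a_i*p_{i-1} + p_{i-2}, q_i = a_i*q_{i-1} + q_{i-2} with p_{-2}=0, p_{-1}=1, q_{-2}=1, q_{-1}=0:
  i=0: a_0=2, p_0 = 2*1 + 0 = 2, q_0 = 2*0 + 1 = 1.
  i=1: a_1=2, p_1 = 2*2 + 1 = 5, q_1 = 2*1 + 0 = 2.
  i=2: a_2=4, p_2 = 4*5 + 2 = 22, q_2 = 4*2 + 1 = 9.
  i=3: a_3=4, p_3 = 4*22 + 5 = 93, q_3 = 4*9 + 2 = 38.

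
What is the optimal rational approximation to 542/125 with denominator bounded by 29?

13/3

Expand x = 542/125 as a continued fraction with the Euclidean algorithm:
  542 = 4*125 + 42, so a_0 = 4.
  125 = 2*42 + 41, so a_1 = 2.
  42 = 1*41 + 1, so a_2 = 1.
  41 = 41*1 + 0, so a_3 = 41.
so x = [4; 2, 1, 41].
Convergents (p_i = a_i*p_{i-1} + p_{i-2}, q_i = a_i*q_{i-1} + q_{i-2} with p_{-2}=0, p_{-1}=1, q_{-2}=1, q_{-1}=0), until the denominator exceeds 29:
  i=0: a_0=4, p_0 = 4*1 + 0 = 4, q_0 = 4*0 + 1 = 1.
  i=1: a_1=2, p_1 = 2*4 + 1 = 9, q_1 = 2*1 + 0 = 2.
  i=2: a_2=1, p_2 = 1*9 + 4 = 13, q_2 = 1*2 + 1 = 3.
  i=3: a_3=41, p_3 = 41*13 + 9 = 542, q_3 = 41*3 + 2 = 125.
q_3 = 125 > 29, so the last convergent with denominator <= 29 is p_2/q_2 = 13/3.
The closest fraction with denominator <= 29 is either p_2/q_2 or the intermediate fraction (k*p_2 + p_1)/(k*q_2 + q_1) with the largest k >= 1 whose denominator stays <= 29; these approach x as k grows, and every other convergent or intermediate fraction in range is farther away.
Largest k: floor((29 - q_1)/q_2) = floor((29 - 2)/3) = 9.
That gives (9*13 + 9)/(9*3 + 2) = 126/29.
Compare the errors: |x - 13/3| = |542*3 - 13*125|/(125*3) = 1/375, and |x - 126/29| = |542*29 - 126*125|/(125*29) = 32/3625.
Cross-multiplying, 1*3625 = 3625 < 12000 = 32*375, so 1/375 is smaller: the convergent 13/3 is closer to x than 126/29.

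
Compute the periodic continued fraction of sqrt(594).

Write x_i = (sqrt(594) + m_i)/d_i with (m_0, d_0) = (0, 1). a_0 = floor(sqrt(594)) = 24, since 24^2 = 576 <= 594 < 625 = 25^2.
Iterate m_{i+1} = d_i*a_i - m_i, d_{i+1} = (594 - m_{i+1}^2)/d_i, a_{i+1} = floor((a_0 + m_{i+1})/d_{i+1}):
  m_1 = 1*24 - 0 = 24, d_1 = (594 - 24^2)/1 = 18/1 = 18, a_1 = floor((24 + 24)/18) = 2.
  m_2 = 18*2 - 24 = 12, d_2 = (594 - 12^2)/18 = 450/18 = 25, a_2 = floor((24 + 12)/25) = 1.
  m_3 = 25*1 - 12 = 13, d_3 = (594 - 13^2)/25 = 425/25 = 17, a_3 = floor((24 + 13)/17) = 2.
  m_4 = 17*2 - 13 = 21, d_4 = (594 - 21^2)/17 = 153/17 = 9, a_4 = floor((24 + 21)/9) = 5.
  m_5 = 9*5 - 21 = 24, d_5 = (594 - 24^2)/9 = 18/9 = 2, a_5 = floor((24 + 24)/2) = 24.
  m_6 = 2*24 - 24 = 24, d_6 = (594 - 24^2)/2 = 18/2 = 9, a_6 = floor((24 + 24)/9) = 5.
  m_7 = 9*5 - 24 = 21, d_7 = (594 - 21^2)/9 = 153/9 = 17, a_7 = floor((24 + 21)/17) = 2.
  m_8 = 17*2 - 21 = 13, d_8 = (594 - 13^2)/17 = 425/17 = 25, a_8 = floor((24 + 13)/25) = 1.
  m_9 = 25*1 - 13 = 12, d_9 = (594 - 12^2)/25 = 450/25 = 18, a_9 = floor((24 + 12)/18) = 2.
  m_10 = 18*2 - 12 = 24, d_10 = (594 - 24^2)/18 = 18/18 = 1, a_10 = floor((24 + 24)/1) = 48.
  m_11 = 1*48 - 24 = 24, d_11 = (594 - 24^2)/1 = 18/1 = 18: (m_11, d_11) = (m_1, d_1) = (24, 18), so from here the quotients repeat a_1, ..., a_10; the period length is 10.
Hence the expansion of sqrt(594) is a_0 = 24 followed by the repeating block 2, 1, 2, 5, 24, 5, 2, 1, 2, 48 (period 10).

[24; (2, 1, 2, 5, 24, 5, 2, 1, 2, 48)]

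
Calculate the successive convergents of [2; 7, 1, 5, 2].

2/1, 15/7, 17/8, 100/47, 217/102

Using the convergent recurrence p_i = a_i*p_{i-1} + p_{i-2}, q_i = a_i*q_{i-1} + q_{i-2} with p_{-2}=0, p_{-1}=1, q_{-2}=1, q_{-1}=0:
  i=0: a_0=2, p_0 = 2*1 + 0 = 2, q_0 = 2*0 + 1 = 1.
  i=1: a_1=7, p_1 = 7*2 + 1 = 15, q_1 = 7*1 + 0 = 7.
  i=2: a_2=1, p_2 = 1*15 + 2 = 17, q_2 = 1*7 + 1 = 8.
  i=3: a_3=5, p_3 = 5*17 + 15 = 100, q_3 = 5*8 + 7 = 47.
  i=4: a_4=2, p_4 = 2*100 + 17 = 217, q_4 = 2*47 + 8 = 102.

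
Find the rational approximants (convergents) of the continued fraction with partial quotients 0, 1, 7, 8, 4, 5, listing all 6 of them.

Using the convergent recurrence p_i = a_i*p_{i-1} + p_{i-2}, q_i = a_i*q_{i-1} + q_{i-2} with p_{-2}=0, p_{-1}=1, q_{-2}=1, q_{-1}=0:
  i=0: a_0=0, p_0 = 0*1 + 0 = 0, q_0 = 0*0 + 1 = 1.
  i=1: a_1=1, p_1 = 1*0 + 1 = 1, q_1 = 1*1 + 0 = 1.
  i=2: a_2=7, p_2 = 7*1 + 0 = 7, q_2 = 7*1 + 1 = 8.
  i=3: a_3=8, p_3 = 8*7 + 1 = 57, q_3 = 8*8 + 1 = 65.
  i=4: a_4=4, p_4 = 4*57 + 7 = 235, q_4 = 4*65 + 8 = 268.
  i=5: a_5=5, p_5 = 5*235 + 57 = 1232, q_5 = 5*268 + 65 = 1405.

0/1, 1/1, 7/8, 57/65, 235/268, 1232/1405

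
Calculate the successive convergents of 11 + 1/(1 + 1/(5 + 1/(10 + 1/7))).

11/1, 12/1, 71/6, 722/61, 5125/433

Using the convergent recurrence p_i = a_i*p_{i-1} + p_{i-2}, q_i = a_i*q_{i-1} + q_{i-2} with p_{-2}=0, p_{-1}=1, q_{-2}=1, q_{-1}=0:
  i=0: a_0=11, p_0 = 11*1 + 0 = 11, q_0 = 11*0 + 1 = 1.
  i=1: a_1=1, p_1 = 1*11 + 1 = 12, q_1 = 1*1 + 0 = 1.
  i=2: a_2=5, p_2 = 5*12 + 11 = 71, q_2 = 5*1 + 1 = 6.
  i=3: a_3=10, p_3 = 10*71 + 12 = 722, q_3 = 10*6 + 1 = 61.
  i=4: a_4=7, p_4 = 7*722 + 71 = 5125, q_4 = 7*61 + 6 = 433.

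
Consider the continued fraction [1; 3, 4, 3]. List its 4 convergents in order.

1/1, 4/3, 17/13, 55/42

Using the convergent recurrence p_i = a_i*p_{i-1} + p_{i-2}, q_i = a_i*q_{i-1} + q_{i-2} with p_{-2}=0, p_{-1}=1, q_{-2}=1, q_{-1}=0:
  i=0: a_0=1, p_0 = 1*1 + 0 = 1, q_0 = 1*0 + 1 = 1.
  i=1: a_1=3, p_1 = 3*1 + 1 = 4, q_1 = 3*1 + 0 = 3.
  i=2: a_2=4, p_2 = 4*4 + 1 = 17, q_2 = 4*3 + 1 = 13.
  i=3: a_3=3, p_3 = 3*17 + 4 = 55, q_3 = 3*13 + 3 = 42.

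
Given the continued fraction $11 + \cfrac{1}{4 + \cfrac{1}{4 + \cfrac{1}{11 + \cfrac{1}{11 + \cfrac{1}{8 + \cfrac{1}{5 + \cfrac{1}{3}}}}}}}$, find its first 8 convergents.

11/1, 45/4, 191/17, 2146/191, 23797/2118, 192522/17135, 986407/87793, 3151743/280514

Using the convergent recurrence p_i = a_i*p_{i-1} + p_{i-2}, q_i = a_i*q_{i-1} + q_{i-2} with p_{-2}=0, p_{-1}=1, q_{-2}=1, q_{-1}=0:
  i=0: a_0=11, p_0 = 11*1 + 0 = 11, q_0 = 11*0 + 1 = 1.
  i=1: a_1=4, p_1 = 4*11 + 1 = 45, q_1 = 4*1 + 0 = 4.
  i=2: a_2=4, p_2 = 4*45 + 11 = 191, q_2 = 4*4 + 1 = 17.
  i=3: a_3=11, p_3 = 11*191 + 45 = 2146, q_3 = 11*17 + 4 = 191.
  i=4: a_4=11, p_4 = 11*2146 + 191 = 23797, q_4 = 11*191 + 17 = 2118.
  i=5: a_5=8, p_5 = 8*23797 + 2146 = 192522, q_5 = 8*2118 + 191 = 17135.
  i=6: a_6=5, p_6 = 5*192522 + 23797 = 986407, q_6 = 5*17135 + 2118 = 87793.
  i=7: a_7=3, p_7 = 3*986407 + 192522 = 3151743, q_7 = 3*87793 + 17135 = 280514.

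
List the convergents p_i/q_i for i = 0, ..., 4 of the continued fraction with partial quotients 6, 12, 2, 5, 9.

6/1, 73/12, 152/25, 833/137, 7649/1258

Using the convergent recurrence p_i = a_i*p_{i-1} + p_{i-2}, q_i = a_i*q_{i-1} + q_{i-2} with p_{-2}=0, p_{-1}=1, q_{-2}=1, q_{-1}=0:
  i=0: a_0=6, p_0 = 6*1 + 0 = 6, q_0 = 6*0 + 1 = 1.
  i=1: a_1=12, p_1 = 12*6 + 1 = 73, q_1 = 12*1 + 0 = 12.
  i=2: a_2=2, p_2 = 2*73 + 6 = 152, q_2 = 2*12 + 1 = 25.
  i=3: a_3=5, p_3 = 5*152 + 73 = 833, q_3 = 5*25 + 12 = 137.
  i=4: a_4=9, p_4 = 9*833 + 152 = 7649, q_4 = 9*137 + 25 = 1258.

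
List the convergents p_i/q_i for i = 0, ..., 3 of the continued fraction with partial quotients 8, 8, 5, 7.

Using the convergent recurrence p_i = a_i*p_{i-1} + p_{i-2}, q_i = a_i*q_{i-1} + q_{i-2} with p_{-2}=0, p_{-1}=1, q_{-2}=1, q_{-1}=0:
  i=0: a_0=8, p_0 = 8*1 + 0 = 8, q_0 = 8*0 + 1 = 1.
  i=1: a_1=8, p_1 = 8*8 + 1 = 65, q_1 = 8*1 + 0 = 8.
  i=2: a_2=5, p_2 = 5*65 + 8 = 333, q_2 = 5*8 + 1 = 41.
  i=3: a_3=7, p_3 = 7*333 + 65 = 2396, q_3 = 7*41 + 8 = 295.

8/1, 65/8, 333/41, 2396/295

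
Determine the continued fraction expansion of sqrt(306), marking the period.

Write x_i = (sqrt(306) + m_i)/d_i with (m_0, d_0) = (0, 1). a_0 = floor(sqrt(306)) = 17, since 17^2 = 289 <= 306 < 324 = 18^2.
Iterate m_{i+1} = d_i*a_i - m_i, d_{i+1} = (306 - m_{i+1}^2)/d_i, a_{i+1} = floor((a_0 + m_{i+1})/d_{i+1}):
  m_1 = 1*17 - 0 = 17, d_1 = (306 - 17^2)/1 = 17/1 = 17, a_1 = floor((17 + 17)/17) = 2.
  m_2 = 17*2 - 17 = 17, d_2 = (306 - 17^2)/17 = 17/17 = 1, a_2 = floor((17 + 17)/1) = 34.
  m_3 = 1*34 - 17 = 17, d_3 = (306 - 17^2)/1 = 17/1 = 17: (m_3, d_3) = (m_1, d_1) = (17, 17), so from here the quotients repeat a_1, a_2; the period length is 2.
Hence the expansion of sqrt(306) is a_0 = 17 followed by the repeating block 2, 34 (period 2).

[17; (2, 34)]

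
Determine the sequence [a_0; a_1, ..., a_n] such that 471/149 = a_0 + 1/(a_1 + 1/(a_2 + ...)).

[3; 6, 4, 1, 4]

Run the Euclidean algorithm on 471 and 149; the successive quotients are the partial quotients a_0, a_1, ... (each step inverts the fractional part left over by the previous one):
  471 = 3*149 + 24, so a_0 = 3.
  149 = 6*24 + 5, so a_1 = 6.
  24 = 4*5 + 4, so a_2 = 4.
  5 = 1*4 + 1, so a_3 = 1.
  4 = 4*1 + 0, so a_4 = 4.
The remainder reaches 0 after 5 divisions, so the expansion has 5 partial quotients, read off in order.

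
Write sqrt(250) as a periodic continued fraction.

Write x_i = (sqrt(250) + m_i)/d_i with (m_0, d_0) = (0, 1). a_0 = floor(sqrt(250)) = 15, since 15^2 = 225 <= 250 < 256 = 16^2.
Iterate m_{i+1} = d_i*a_i - m_i, d_{i+1} = (250 - m_{i+1}^2)/d_i, a_{i+1} = floor((a_0 + m_{i+1})/d_{i+1}):
  m_1 = 1*15 - 0 = 15, d_1 = (250 - 15^2)/1 = 25/1 = 25, a_1 = floor((15 + 15)/25) = 1.
  m_2 = 25*1 - 15 = 10, d_2 = (250 - 10^2)/25 = 150/25 = 6, a_2 = floor((15 + 10)/6) = 4.
  m_3 = 6*4 - 10 = 14, d_3 = (250 - 14^2)/6 = 54/6 = 9, a_3 = floor((15 + 14)/9) = 3.
  m_4 = 9*3 - 14 = 13, d_4 = (250 - 13^2)/9 = 81/9 = 9, a_4 = floor((15 + 13)/9) = 3.
  m_5 = 9*3 - 13 = 14, d_5 = (250 - 14^2)/9 = 54/9 = 6, a_5 = floor((15 + 14)/6) = 4.
  m_6 = 6*4 - 14 = 10, d_6 = (250 - 10^2)/6 = 150/6 = 25, a_6 = floor((15 + 10)/25) = 1.
  m_7 = 25*1 - 10 = 15, d_7 = (250 - 15^2)/25 = 25/25 = 1, a_7 = floor((15 + 15)/1) = 30.
  m_8 = 1*30 - 15 = 15, d_8 = (250 - 15^2)/1 = 25/1 = 25: (m_8, d_8) = (m_1, d_1) = (15, 25), so from here the quotients repeat a_1, ..., a_7; the period length is 7.
Hence the expansion of sqrt(250) is a_0 = 15 followed by the repeating block 1, 4, 3, 3, 4, 1, 30 (period 7).

[15; (1, 4, 3, 3, 4, 1, 30)]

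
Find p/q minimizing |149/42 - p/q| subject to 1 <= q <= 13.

Expand x = 149/42 as a continued fraction with the Euclidean algorithm:
  149 = 3*42 + 23, so a_0 = 3.
  42 = 1*23 + 19, so a_1 = 1.
  23 = 1*19 + 4, so a_2 = 1.
  19 = 4*4 + 3, so a_3 = 4.
  4 = 1*3 + 1, so a_4 = 1.
  3 = 3*1 + 0, so a_5 = 3.
so x = [3; 1, 1, 4, 1, 3].
Convergents (p_i = a_i*p_{i-1} + p_{i-2}, q_i = a_i*q_{i-1} + q_{i-2} with p_{-2}=0, p_{-1}=1, q_{-2}=1, q_{-1}=0), until the denominator exceeds 13:
  i=0: a_0=3, p_0 = 3*1 + 0 = 3, q_0 = 3*0 + 1 = 1.
  i=1: a_1=1, p_1 = 1*3 + 1 = 4, q_1 = 1*1 + 0 = 1.
  i=2: a_2=1, p_2 = 1*4 + 3 = 7, q_2 = 1*1 + 1 = 2.
  i=3: a_3=4, p_3 = 4*7 + 4 = 32, q_3 = 4*2 + 1 = 9.
  i=4: a_4=1, p_4 = 1*32 + 7 = 39, q_4 = 1*9 + 2 = 11.
  i=5: a_5=3, p_5 = 3*39 + 32 = 149, q_5 = 3*11 + 9 = 42.
q_5 = 42 > 13, so the last convergent with denominator <= 13 is p_4/q_4 = 39/11.
The closest fraction with denominator <= 13 is either p_4/q_4 or the intermediate fraction (k*p_4 + p_3)/(k*q_4 + q_3) with the largest k >= 1 whose denominator stays <= 13; these approach x as k grows, and every other convergent or intermediate fraction in range is farther away.
Largest k: floor((13 - q_3)/q_4) = floor((13 - 9)/11) = 0.
Since k = 0, no intermediate fraction beyond p_4/q_4 has denominator <= 13, so the convergent 39/11 is the closest (its error is |149*11 - 39*42|/(42*11) = 1/462).

39/11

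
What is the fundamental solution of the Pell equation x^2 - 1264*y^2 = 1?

(x, y) = (12799, 360)

First expand sqrt(1264) as a continued fraction. With x_i = (sqrt(1264) + m_i)/d_i and (m_0, d_0) = (0, 1): a_0 = floor(sqrt(1264)) = 35, since 35^2 = 1225 <= 1264 < 1296 = 36^2.
Iterate m_{i+1} = d_i*a_i - m_i, d_{i+1} = (1264 - m_{i+1}^2)/d_i, a_{i+1} = floor((a_0 + m_{i+1})/d_{i+1}):
  m_1 = 1*35 - 0 = 35, d_1 = (1264 - 35^2)/1 = 39/1 = 39, a_1 = floor((35 + 35)/39) = 1.
  m_2 = 39*1 - 35 = 4, d_2 = (1264 - 4^2)/39 = 1248/39 = 32, a_2 = floor((35 + 4)/32) = 1.
  m_3 = 32*1 - 4 = 28, d_3 = (1264 - 28^2)/32 = 480/32 = 15, a_3 = floor((35 + 28)/15) = 4.
  m_4 = 15*4 - 28 = 32, d_4 = (1264 - 32^2)/15 = 240/15 = 16, a_4 = floor((35 + 32)/16) = 4.
  m_5 = 16*4 - 32 = 32, d_5 = (1264 - 32^2)/16 = 240/16 = 15, a_5 = floor((35 + 32)/15) = 4.
  m_6 = 15*4 - 32 = 28, d_6 = (1264 - 28^2)/15 = 480/15 = 32, a_6 = floor((35 + 28)/32) = 1.
  m_7 = 32*1 - 28 = 4, d_7 = (1264 - 4^2)/32 = 1248/32 = 39, a_7 = floor((35 + 4)/39) = 1.
  m_8 = 39*1 - 4 = 35, d_8 = (1264 - 35^2)/39 = 39/39 = 1, a_8 = floor((35 + 35)/1) = 70.
  m_9 = 1*70 - 35 = 35, d_9 = (1264 - 35^2)/1 = 39/1 = 39: (m_9, d_9) = (m_1, d_1) = (35, 39), so from here the quotients repeat a_1, ..., a_8; the period length is 8.
So sqrt(1264) = [35; (1, 1, 4, 4, 4, 1, 1, 70)] with period length k = 8.
k is even, so the fundamental solution of x^2 - 1264y^2 = 1 is (p_{k-1}, q_{k-1}) = (p_7, q_7); compute convergents through index 7.
Convergents (p_i = a_i*p_{i-1} + p_{i-2}, q_i = a_i*q_{i-1} + q_{i-2} with p_{-2}=0, p_{-1}=1, q_{-2}=1, q_{-1}=0):
  i=0: a_0=35, p_0 = 35*1 + 0 = 35, q_0 = 35*0 + 1 = 1.
  i=1: a_1=1, p_1 = 1*35 + 1 = 36, q_1 = 1*1 + 0 = 1.
  i=2: a_2=1, p_2 = 1*36 + 35 = 71, q_2 = 1*1 + 1 = 2.
  i=3: a_3=4, p_3 = 4*71 + 36 = 320, q_3 = 4*2 + 1 = 9.
  i=4: a_4=4, p_4 = 4*320 + 71 = 1351, q_4 = 4*9 + 2 = 38.
  i=5: a_5=4, p_5 = 4*1351 + 320 = 5724, q_5 = 4*38 + 9 = 161.
  i=6: a_6=1, p_6 = 1*5724 + 1351 = 7075, q_6 = 1*161 + 38 = 199.
  i=7: a_7=1, p_7 = 1*7075 + 5724 = 12799, q_7 = 1*199 + 161 = 360.
Check: 12799^2 - 1264*360^2 = 163814401 - 163814400 = 1, so (x, y) = (12799, 360) solves the equation, and by the theorem it is the least positive solution.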